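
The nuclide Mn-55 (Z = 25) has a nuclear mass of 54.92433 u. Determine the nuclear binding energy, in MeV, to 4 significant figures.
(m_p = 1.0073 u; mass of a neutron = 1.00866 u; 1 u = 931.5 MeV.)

482.5 MeV

With 25 protons and 30 neutrons (A = 55):
Σm = 25·m_p + 30·m_n = 25.1825 + 30.25980 = 55.44230 u
Mass defect Δm = 55.44230 − 54.92433 = 0.51797 u
E_B = 0.51797 × 931.5 = 482.489 MeV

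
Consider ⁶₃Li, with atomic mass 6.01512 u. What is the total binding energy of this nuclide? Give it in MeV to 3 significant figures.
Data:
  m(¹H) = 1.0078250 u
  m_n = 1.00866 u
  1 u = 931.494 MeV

Mass of separated nucleons = 3(1.0078250) + 3(1.00866) = 3.0234750 + 3.02598 = 6.0494550 u
Mass defect Δm = 6.0494550 − 6.01512 = 0.0343350 u
Binding energy = Δm·c² = 0.0343350 × 931.494 MeV/u = 31.9828 MeV

32.0 MeV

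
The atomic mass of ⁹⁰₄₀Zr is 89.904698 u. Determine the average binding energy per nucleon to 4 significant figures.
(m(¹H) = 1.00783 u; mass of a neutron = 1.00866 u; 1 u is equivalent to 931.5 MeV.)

Z = 40, so N = A − Z = 90 − 40 = 50.
Total constituent mass: 40 × 1.00783 + 50 × 1.00866 = 90.74620 u
Mass defect Δm = 90.74620 − 89.904698 = 0.841502 u
Binding energy = Δm·c² = 0.841502 × 931.5 MeV/u = 783.859 MeV
Per nucleon: 783.859 / 90 = 8.710 MeV

8.710 MeV/nucleon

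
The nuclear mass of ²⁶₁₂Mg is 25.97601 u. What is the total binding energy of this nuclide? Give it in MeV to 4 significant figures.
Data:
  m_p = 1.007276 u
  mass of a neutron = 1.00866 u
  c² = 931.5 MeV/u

The nucleus contains 12 protons and 26 − 12 = 14 neutrons.
Mass of separated nucleons = 12(1.007276) + 14(1.00866) = 12.087312 + 14.12124 = 26.208552 u
The mass defect is 26.208552 − 25.97601 = 0.232542 u.
Binding energy = Δm·c² = 0.232542 × 931.5 MeV/u = 216.613 MeV

216.6 MeV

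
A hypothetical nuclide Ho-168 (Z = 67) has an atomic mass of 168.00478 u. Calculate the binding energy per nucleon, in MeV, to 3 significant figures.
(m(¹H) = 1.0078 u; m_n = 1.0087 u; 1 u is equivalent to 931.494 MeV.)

The nucleus contains 67 protons and 168 − 67 = 101 neutrons.
Total constituent mass: 67 × 1.0078 + 101 × 1.0087 = 169.4013 u
Mass defect Δm = 169.4013 − 168.00478 = 1.39652 u
E_B = 1.39652 × 931.494 = 1300.85 MeV
Per nucleon: 1300.85 / 168 = 7.743 MeV

7.74 MeV/nucleon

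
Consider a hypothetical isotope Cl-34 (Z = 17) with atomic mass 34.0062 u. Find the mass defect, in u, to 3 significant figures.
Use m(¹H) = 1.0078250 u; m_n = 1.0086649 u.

With 17 protons and 17 neutrons (A = 34):
Σm = 17·m(¹H) + 17·m_n = 17.1330250 + 17.1473033 = 34.2803283 u
Δm = 34.2803283 − 34.0062 = 0.2741283 u

0.274 u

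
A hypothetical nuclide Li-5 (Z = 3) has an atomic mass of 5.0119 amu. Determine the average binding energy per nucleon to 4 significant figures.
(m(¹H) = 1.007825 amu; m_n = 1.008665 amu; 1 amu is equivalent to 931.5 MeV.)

The nucleus contains 3 protons and 5 − 3 = 2 neutrons.
Σm = 3·m(¹H) + 2·m_n = 3.023475 + 2.017330 = 5.040805 amu
The mass defect is 5.040805 − 5.0119 = 0.028905 amu.
Converting to energy: 0.028905 amu × 931.5 MeV/amu = 26.9250 MeV
BE/A = 26.9250 MeV / 5 = 5.385 MeV/nucleon

5.385 MeV/nucleon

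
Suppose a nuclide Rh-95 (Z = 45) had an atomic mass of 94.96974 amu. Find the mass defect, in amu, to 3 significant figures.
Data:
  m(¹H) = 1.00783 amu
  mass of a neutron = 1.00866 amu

0.816 amu

Total constituent mass: 45 × 1.00783 + 50 × 1.00866 = 95.78535 amu
Mass defect Δm = 95.78535 − 94.96974 = 0.81561 amu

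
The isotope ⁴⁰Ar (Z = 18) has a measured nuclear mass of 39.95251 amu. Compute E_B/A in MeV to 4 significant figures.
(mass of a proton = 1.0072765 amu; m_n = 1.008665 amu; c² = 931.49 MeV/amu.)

8.595 MeV/nucleon

With 18 protons and 22 neutrons (A = 40):
Σm = 18·m_p + 22·m_n = 18.1309770 + 22.190630 = 40.3216070 amu
Mass defect Δm = 40.3216070 − 39.95251 = 0.3690970 amu
E_B = 0.3690970 × 931.49 = 343.810 MeV
Dividing by A = 40 gives 8.595 MeV per nucleon.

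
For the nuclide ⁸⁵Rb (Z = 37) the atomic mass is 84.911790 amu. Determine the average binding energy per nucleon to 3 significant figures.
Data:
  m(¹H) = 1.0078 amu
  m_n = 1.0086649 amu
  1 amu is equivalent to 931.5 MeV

8.69 MeV/nucleon

Σm = 37·m(¹H) + 48·m_n = 37.2886 + 48.4159152 = 85.7045152 amu
Mass defect Δm = 85.7045152 − 84.911790 = 0.7927252 amu
Binding energy = Δm·c² = 0.7927252 × 931.5 MeV/amu = 738.424 MeV
Per nucleon: 738.424 / 85 = 8.687 MeV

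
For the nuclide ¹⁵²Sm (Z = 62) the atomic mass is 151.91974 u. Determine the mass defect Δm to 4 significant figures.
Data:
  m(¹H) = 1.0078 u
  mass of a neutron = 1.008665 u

1.344 u

Z = 62, so N = A − Z = 152 − 62 = 90.
Mass of separated nucleons = 62(1.0078) + 90(1.008665) = 62.4836 + 90.779850 = 153.263450 u
Mass defect Δm = 153.263450 − 151.91974 = 1.343710 u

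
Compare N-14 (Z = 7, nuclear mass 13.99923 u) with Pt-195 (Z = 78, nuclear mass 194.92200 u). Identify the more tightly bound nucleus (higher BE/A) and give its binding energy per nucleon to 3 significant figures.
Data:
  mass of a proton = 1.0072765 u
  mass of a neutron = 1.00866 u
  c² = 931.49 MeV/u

Pt-195; 7.92 MeV/nucleon

N-14: Σm = 7(1.0072765) + 7(1.00866) = 14.1115555 u; Δm = 0.1123255 u; E_B = 104.63 MeV; E_B/A = 7.474 MeV
Pt-195: Σm = 78(1.0072765) + 117(1.00866) = 196.5807870 u; Δm = 1.6587870 u; E_B = 1545.1 MeV; E_B/A = 7.924 MeV
Pt-195 has the higher binding energy per nucleon, so it is the more tightly bound nucleus.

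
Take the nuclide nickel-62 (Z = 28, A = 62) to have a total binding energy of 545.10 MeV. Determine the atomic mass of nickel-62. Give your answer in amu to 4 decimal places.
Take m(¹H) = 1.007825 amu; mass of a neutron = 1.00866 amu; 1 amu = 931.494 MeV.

61.9284 amu

Mass defect = 545.10 MeV / (931.494 MeV/amu) = 0.585189 amu
Constituent mass = 28(1.007825) + 34(1.00866) = 62.513540 amu
Atomic mass = 62.513540 − 0.585189 = 61.928351 amu ≈ 61.9284 amu (to 4 decimal places)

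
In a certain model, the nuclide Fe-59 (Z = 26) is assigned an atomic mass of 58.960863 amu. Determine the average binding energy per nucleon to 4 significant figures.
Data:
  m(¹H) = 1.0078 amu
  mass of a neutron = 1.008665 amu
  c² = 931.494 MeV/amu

8.334 MeV/nucleon

Z = 26, so N = A − Z = 59 − 26 = 33.
Mass of separated nucleons = 26(1.0078) + 33(1.008665) = 26.2028 + 33.285945 = 59.488745 amu
Δm = 59.488745 − 58.960863 = 0.527882 amu
Binding energy = Δm·c² = 0.527882 × 931.494 MeV/amu = 491.719 MeV
Dividing by A = 59 gives 8.334 MeV per nucleon.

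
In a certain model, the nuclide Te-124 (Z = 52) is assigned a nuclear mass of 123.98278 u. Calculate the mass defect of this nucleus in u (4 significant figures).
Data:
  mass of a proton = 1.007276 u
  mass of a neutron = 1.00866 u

Mass of separated nucleons = 52(1.007276) + 72(1.00866) = 52.378352 + 72.62352 = 125.001872 u
Δm = 125.001872 − 123.98278 = 1.019092 u

1.019 u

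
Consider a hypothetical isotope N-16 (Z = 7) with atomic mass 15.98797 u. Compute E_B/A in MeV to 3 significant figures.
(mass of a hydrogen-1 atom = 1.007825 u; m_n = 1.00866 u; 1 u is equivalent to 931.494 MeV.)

8.43 MeV/nucleon

The nucleus contains 7 protons and 16 − 7 = 9 neutrons.
Σm = 7·m(¹H) + 9·m_n = 7.054775 + 9.07794 = 16.132715 u
Δm = 16.132715 − 15.98797 = 0.144745 u
Binding energy = Δm·c² = 0.144745 × 931.494 MeV/u = 134.829 MeV
BE/A = 134.829 MeV / 16 = 8.427 MeV/nucleon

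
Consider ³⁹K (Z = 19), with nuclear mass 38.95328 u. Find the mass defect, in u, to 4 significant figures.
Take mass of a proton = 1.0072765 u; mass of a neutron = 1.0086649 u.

0.3583 u

Z = 19, so N = A − Z = 39 − 19 = 20.
Σm = 19·m_p + 20·m_n = 19.1382535 + 20.1732980 = 39.3115515 u
The mass defect is 39.3115515 − 38.95328 = 0.3582715 u.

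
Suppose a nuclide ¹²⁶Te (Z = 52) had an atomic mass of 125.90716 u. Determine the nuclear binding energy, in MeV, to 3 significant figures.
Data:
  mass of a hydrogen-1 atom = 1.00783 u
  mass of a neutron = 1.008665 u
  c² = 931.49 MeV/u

1060 MeV

Z = 52, so N = A − Z = 126 − 52 = 74.
Mass of separated nucleons = 52(1.00783) + 74(1.008665) = 52.40716 + 74.641210 = 127.048370 u
The mass defect is 127.048370 − 125.90716 = 1.141210 u.
Converting to energy: 1.141210 u × 931.49 MeV/u = 1063.03 MeV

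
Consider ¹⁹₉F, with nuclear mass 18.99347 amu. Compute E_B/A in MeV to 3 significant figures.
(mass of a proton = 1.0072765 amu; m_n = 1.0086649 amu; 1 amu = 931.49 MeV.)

The nucleus contains 9 protons and 19 − 9 = 10 neutrons.
Total constituent mass: 9 × 1.0072765 + 10 × 1.0086649 = 19.1521375 amu
The mass defect is 19.1521375 − 18.99347 = 0.1586675 amu.
Converting to energy: 0.1586675 amu × 931.49 MeV/amu = 147.797 MeV
Per nucleon: 147.797 / 19 = 7.779 MeV

7.78 MeV/nucleon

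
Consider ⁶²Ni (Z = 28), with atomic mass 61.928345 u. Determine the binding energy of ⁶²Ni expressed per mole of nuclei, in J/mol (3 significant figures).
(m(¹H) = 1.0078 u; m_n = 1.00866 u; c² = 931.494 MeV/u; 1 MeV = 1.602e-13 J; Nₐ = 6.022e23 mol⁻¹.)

The nucleus contains 28 protons and 62 − 28 = 34 neutrons.
Mass of separated nucleons = 28(1.0078) + 34(1.00866) = 28.2184 + 34.29444 = 62.51284 u
Δm = 62.51284 − 61.928345 = 0.584495 u
Converting to energy: 0.584495 u × 931.494 MeV/u = 544.454 MeV
Per nucleus in joules: 544.454 MeV × 1.602e-13 J/MeV = 8.7222e-11 J
Per mole: 8.7222e-11 J × 6.022e23 mol⁻¹ = 5.2525e+13 J/mol

5.25e+13 J/mol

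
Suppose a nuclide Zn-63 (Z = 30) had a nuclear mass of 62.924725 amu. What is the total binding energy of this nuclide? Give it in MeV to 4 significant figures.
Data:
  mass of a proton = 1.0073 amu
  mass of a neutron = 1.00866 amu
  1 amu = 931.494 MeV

540.3 MeV

The nucleus contains 30 protons and 63 − 30 = 33 neutrons.
Mass of separated nucleons = 30(1.0073) + 33(1.00866) = 30.2190 + 33.28578 = 63.50478 amu
Δm = 63.50478 − 62.924725 = 0.580055 amu
E_B = 0.580055 × 931.494 = 540.318 MeV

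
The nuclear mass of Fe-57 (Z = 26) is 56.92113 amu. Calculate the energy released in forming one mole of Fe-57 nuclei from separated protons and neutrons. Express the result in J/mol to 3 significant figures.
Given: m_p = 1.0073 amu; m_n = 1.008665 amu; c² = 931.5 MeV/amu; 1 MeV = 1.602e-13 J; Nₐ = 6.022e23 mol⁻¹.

With 26 protons and 31 neutrons (A = 57):
Mass of separated nucleons = 26(1.0073) + 31(1.008665) = 26.1898 + 31.268615 = 57.458415 amu
The mass defect is 57.458415 − 56.92113 = 0.537285 amu.
E_B = 0.537285 × 931.5 = 500.481 MeV
Per nucleus in joules: 500.481 MeV × 1.602e-13 J/MeV = 8.0177e-11 J
Per mole: 8.0177e-11 J × 6.022e23 mol⁻¹ = 4.8283e+13 J/mol

4.83e+13 J/mol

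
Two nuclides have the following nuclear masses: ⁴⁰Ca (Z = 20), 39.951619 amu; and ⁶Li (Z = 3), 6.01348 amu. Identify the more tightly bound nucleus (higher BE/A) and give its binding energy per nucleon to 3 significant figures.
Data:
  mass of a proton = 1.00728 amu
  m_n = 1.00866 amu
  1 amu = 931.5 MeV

⁴⁰Ca; 8.55 MeV/nucleon

⁴⁰Ca: Σm = 20(1.00728) + 20(1.00866) = 40.31880 amu; Δm = 0.367181 amu; E_B = 342.03 MeV; E_B/A = 8.551 MeV
⁶Li: Σm = 3(1.00728) + 3(1.00866) = 6.04782 amu; Δm = 0.03434 amu; E_B = 31.988 MeV; E_B/A = 5.331 MeV
⁴⁰Ca has the higher binding energy per nucleon, so it is the more tightly bound nucleus.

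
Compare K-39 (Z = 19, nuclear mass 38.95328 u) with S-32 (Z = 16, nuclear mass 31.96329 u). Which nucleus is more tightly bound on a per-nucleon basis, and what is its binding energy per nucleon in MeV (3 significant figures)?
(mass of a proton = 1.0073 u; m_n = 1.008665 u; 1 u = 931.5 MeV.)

K-39; 8.57 MeV/nucleon

K-39: Σm = 19(1.0073) + 20(1.008665) = 39.312000 u; Δm = 0.358720 u; E_B = 334.15 MeV; E_B/A = 8.568 MeV
S-32: Σm = 16(1.0073) + 16(1.008665) = 32.255440 u; Δm = 0.292150 u; E_B = 272.14 MeV; E_B/A = 8.504 MeV
K-39 has the higher binding energy per nucleon, so it is the more tightly bound nucleus.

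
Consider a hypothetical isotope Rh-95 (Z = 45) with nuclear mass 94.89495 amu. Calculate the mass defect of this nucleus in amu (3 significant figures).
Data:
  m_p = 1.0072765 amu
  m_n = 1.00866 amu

Total constituent mass: 45 × 1.0072765 + 50 × 1.00866 = 95.7604425 amu
The mass defect is 95.7604425 − 94.89495 = 0.8654925 amu.

0.865 amu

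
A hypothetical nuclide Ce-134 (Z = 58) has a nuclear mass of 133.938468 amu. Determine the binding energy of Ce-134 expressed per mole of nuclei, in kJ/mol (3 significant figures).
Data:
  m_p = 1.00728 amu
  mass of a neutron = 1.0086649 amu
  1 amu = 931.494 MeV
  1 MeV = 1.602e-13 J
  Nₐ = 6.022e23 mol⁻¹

1.03e+11 kJ/mol

Z = 58, so N = A − Z = 134 − 58 = 76.
Σm = 58·m_p + 76·m_n = 58.42224 + 76.6585324 = 135.0807724 amu
Mass defect Δm = 135.0807724 − 133.938468 = 1.1423044 amu
E_B = 1.1423044 × 931.494 = 1064.05 MeV
Per nucleus in joules: 1064.05 MeV × 1.602e-13 J/MeV = 1.7046e-10 J
Per mole: 1.7046e-10 J × 6.022e23 mol⁻¹ = 1.0265e+14 J/mol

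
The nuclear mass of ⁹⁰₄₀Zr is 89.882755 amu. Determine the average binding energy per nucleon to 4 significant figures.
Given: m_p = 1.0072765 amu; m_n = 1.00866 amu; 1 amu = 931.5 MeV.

Mass of separated nucleons = 40(1.0072765) + 50(1.00866) = 40.2910600 + 50.43300 = 90.7240600 amu
Mass defect Δm = 90.7240600 − 89.882755 = 0.8413050 amu
Binding energy = Δm·c² = 0.8413050 × 931.5 MeV/amu = 783.676 MeV
BE/A = 783.676 MeV / 90 = 8.708 MeV/nucleon

8.708 MeV/nucleon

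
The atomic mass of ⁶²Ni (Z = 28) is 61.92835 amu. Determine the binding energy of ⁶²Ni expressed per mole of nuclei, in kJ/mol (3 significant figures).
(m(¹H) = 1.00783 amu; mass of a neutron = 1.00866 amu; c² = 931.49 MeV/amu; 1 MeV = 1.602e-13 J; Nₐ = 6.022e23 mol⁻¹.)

5.26e+10 kJ/mol

Total constituent mass: 28 × 1.00783 + 34 × 1.00866 = 62.51368 amu
Mass defect Δm = 62.51368 − 61.92835 = 0.58533 amu
Binding energy = Δm·c² = 0.58533 × 931.49 MeV/amu = 545.229 MeV
Per nucleus in joules: 545.229 MeV × 1.602e-13 J/MeV = 8.7346e-11 J
Per mole: 8.7346e-11 J × 6.022e23 mol⁻¹ = 5.2600e+13 J/mol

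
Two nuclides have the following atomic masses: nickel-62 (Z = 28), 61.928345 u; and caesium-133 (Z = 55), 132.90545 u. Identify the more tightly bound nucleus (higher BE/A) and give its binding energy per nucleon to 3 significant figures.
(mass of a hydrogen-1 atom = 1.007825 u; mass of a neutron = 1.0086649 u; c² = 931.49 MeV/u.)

nickel-62; 8.79 MeV/nucleon

nickel-62: Σm = 28(1.007825) + 34(1.0086649) = 62.5137066 u; Δm = 0.5853616 u; E_B = 545.258 MeV; E_B/A = 8.794 MeV
caesium-133: Σm = 55(1.007825) + 78(1.0086649) = 134.1062372 u; Δm = 1.2007872 u; E_B = 1118.5 MeV; E_B/A = 8.410 MeV
nickel-62 has the higher binding energy per nucleon, so it is the more tightly bound nucleus.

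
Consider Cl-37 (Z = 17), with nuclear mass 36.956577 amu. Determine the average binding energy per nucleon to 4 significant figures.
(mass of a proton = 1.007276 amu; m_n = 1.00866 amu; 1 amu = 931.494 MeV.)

Σm = 17·m_p + 20·m_n = 17.123692 + 20.17320 = 37.296892 amu
The mass defect is 37.296892 − 36.956577 = 0.340315 amu.
E_B = 0.340315 × 931.494 = 317.001 MeV
Dividing by A = 37 gives 8.568 MeV per nucleon.

8.568 MeV/nucleon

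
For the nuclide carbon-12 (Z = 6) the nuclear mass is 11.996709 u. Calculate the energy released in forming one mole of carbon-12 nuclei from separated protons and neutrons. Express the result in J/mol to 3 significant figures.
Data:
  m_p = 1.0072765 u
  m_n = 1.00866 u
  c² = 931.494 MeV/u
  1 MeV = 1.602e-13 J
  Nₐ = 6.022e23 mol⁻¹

With 6 protons and 6 neutrons (A = 12):
Σm = 6·m_p + 6·m_n = 6.0436590 + 6.05196 = 12.0956190 u
Mass defect Δm = 12.0956190 − 11.996709 = 0.0989100 u
Converting to energy: 0.0989100 u × 931.494 MeV/u = 92.1341 MeV
Per nucleus in joules: 92.1341 MeV × 1.602e-13 J/MeV = 1.4760e-11 J
Per mole: 1.4760e-11 J × 6.022e23 mol⁻¹ = 8.8885e+12 J/mol

8.89e+12 J/mol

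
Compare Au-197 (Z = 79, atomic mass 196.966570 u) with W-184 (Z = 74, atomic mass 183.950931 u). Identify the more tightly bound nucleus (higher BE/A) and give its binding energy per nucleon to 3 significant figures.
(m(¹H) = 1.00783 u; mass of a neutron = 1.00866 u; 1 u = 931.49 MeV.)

Au-197: Σm = 79(1.00783) + 118(1.00866) = 198.64045 u; Δm = 1.673880 u; E_B = 1559.2 MeV; E_B/A = 7.9147 MeV
W-184: Σm = 74(1.00783) + 110(1.00866) = 185.53202 u; Δm = 1.581089 u; E_B = 1472.8 MeV; E_B/A = 8.004 MeV
W-184 has the higher binding energy per nucleon, so it is the more tightly bound nucleus.

W-184; 8.00 MeV/nucleon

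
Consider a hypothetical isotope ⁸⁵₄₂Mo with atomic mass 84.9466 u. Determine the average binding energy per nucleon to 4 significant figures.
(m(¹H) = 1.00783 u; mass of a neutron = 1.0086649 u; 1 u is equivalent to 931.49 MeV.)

8.272 MeV/nucleon

With 42 protons and 43 neutrons (A = 85):
Total constituent mass: 42 × 1.00783 + 43 × 1.0086649 = 85.7014507 u
Δm = 85.7014507 − 84.9466 = 0.7548507 u
E_B = 0.7548507 × 931.49 = 703.136 MeV
Per nucleon: 703.136 / 85 = 8.272 MeV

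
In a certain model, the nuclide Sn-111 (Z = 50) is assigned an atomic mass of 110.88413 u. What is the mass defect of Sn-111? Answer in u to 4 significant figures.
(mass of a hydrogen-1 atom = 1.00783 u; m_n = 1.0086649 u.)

Mass of separated nucleons = 50(1.00783) + 61(1.0086649) = 50.39150 + 61.5285589 = 111.9200589 u
Mass defect Δm = 111.9200589 − 110.88413 = 1.0359289 u

1.036 u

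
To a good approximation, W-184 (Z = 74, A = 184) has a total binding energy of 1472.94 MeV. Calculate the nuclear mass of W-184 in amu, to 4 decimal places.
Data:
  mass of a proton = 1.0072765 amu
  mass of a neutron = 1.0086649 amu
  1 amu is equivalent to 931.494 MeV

Mass defect = 1472.94 MeV / (931.494 MeV/amu) = 1.581266 amu
Constituent mass = 74(1.0072765) + 110(1.0086649) = 185.4916000 amu
Nuclear mass = 185.4916000 − 1.581266 = 183.9103340 amu ≈ 183.9103 amu (to 4 decimal places)

183.9103 amu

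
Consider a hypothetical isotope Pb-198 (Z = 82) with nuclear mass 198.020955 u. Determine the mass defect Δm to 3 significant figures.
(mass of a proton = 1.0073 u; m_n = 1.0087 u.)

Mass of separated nucleons = 82(1.0073) + 116(1.0087) = 82.5986 + 117.0092 = 199.6078 u
Δm = 199.6078 − 198.020955 = 1.586845 u

1.59 u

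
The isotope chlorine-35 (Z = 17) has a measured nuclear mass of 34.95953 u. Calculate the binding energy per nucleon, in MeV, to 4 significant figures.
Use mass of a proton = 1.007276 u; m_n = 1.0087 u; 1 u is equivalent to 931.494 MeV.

8.537 MeV/nucleon

Total constituent mass: 17 × 1.007276 + 18 × 1.0087 = 35.280292 u
The mass defect is 35.280292 − 34.95953 = 0.320762 u.
Converting to energy: 0.320762 u × 931.494 MeV/u = 298.788 MeV
Per nucleon: 298.788 / 35 = 8.537 MeV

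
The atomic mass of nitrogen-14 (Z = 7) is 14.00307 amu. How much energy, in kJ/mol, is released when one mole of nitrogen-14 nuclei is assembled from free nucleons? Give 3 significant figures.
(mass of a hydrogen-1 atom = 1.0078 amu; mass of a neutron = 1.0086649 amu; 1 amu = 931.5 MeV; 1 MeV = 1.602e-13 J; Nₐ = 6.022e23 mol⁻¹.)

With 7 protons and 7 neutrons (A = 14):
Mass of separated nucleons = 7(1.0078) + 7(1.0086649) = 7.0546 + 7.0606543 = 14.1152543 amu
The mass defect is 14.1152543 − 14.00307 = 0.1121843 amu.
E_B = 0.1121843 × 931.5 = 104.500 MeV
Per nucleus in joules: 104.500 MeV × 1.602e-13 J/MeV = 1.6741e-11 J
Per mole: 1.6741e-11 J × 6.022e23 mol⁻¹ = 1.0081e+13 J/mol

1.01e+10 kJ/mol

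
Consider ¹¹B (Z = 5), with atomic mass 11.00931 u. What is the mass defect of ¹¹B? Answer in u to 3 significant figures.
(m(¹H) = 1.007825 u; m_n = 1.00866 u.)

0.0818 u

Total constituent mass: 5 × 1.007825 + 6 × 1.00866 = 11.091085 u
Δm = 11.091085 − 11.00931 = 0.081775 u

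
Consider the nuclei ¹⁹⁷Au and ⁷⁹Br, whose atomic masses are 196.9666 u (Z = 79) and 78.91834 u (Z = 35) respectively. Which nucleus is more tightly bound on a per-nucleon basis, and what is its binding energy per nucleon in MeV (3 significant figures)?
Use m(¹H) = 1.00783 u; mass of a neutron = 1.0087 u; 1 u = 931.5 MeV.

¹⁹⁷Au: Σm = 79(1.00783) + 118(1.0087) = 198.64517 u; Δm = 1.67857 u; E_B = 1563.6 MeV; E_B/A = 7.937 MeV
⁷⁹Br: Σm = 35(1.00783) + 44(1.0087) = 79.65685 u; Δm = 0.73851 u; E_B = 687.92 MeV; E_B/A = 8.708 MeV
⁷⁹Br has the higher binding energy per nucleon, so it is the more tightly bound nucleus.

⁷⁹Br; 8.71 MeV/nucleon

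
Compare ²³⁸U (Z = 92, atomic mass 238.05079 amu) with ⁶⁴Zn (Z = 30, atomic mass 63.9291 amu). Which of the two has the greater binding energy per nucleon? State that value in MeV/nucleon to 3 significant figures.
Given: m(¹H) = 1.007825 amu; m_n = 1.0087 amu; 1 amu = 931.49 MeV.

⁶⁴Zn; 8.75 MeV/nucleon

²³⁸U: Σm = 92(1.007825) + 146(1.0087) = 239.990100 amu; Δm = 1.939310 amu; E_B = 1806.4 MeV; E_B/A = 7.590 MeV
⁶⁴Zn: Σm = 30(1.007825) + 34(1.0087) = 64.530550 amu; Δm = 0.601450 amu; E_B = 560.24 MeV; E_B/A = 8.754 MeV
⁶⁴Zn has the higher binding energy per nucleon, so it is the more tightly bound nucleus.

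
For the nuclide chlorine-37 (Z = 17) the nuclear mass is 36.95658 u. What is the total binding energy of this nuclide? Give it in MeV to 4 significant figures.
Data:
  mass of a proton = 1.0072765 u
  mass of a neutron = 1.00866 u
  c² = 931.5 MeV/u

317.0 MeV

The nucleus contains 17 protons and 37 − 17 = 20 neutrons.
Σm = 17·m_p + 20·m_n = 17.1237005 + 20.17320 = 37.2969005 u
Δm = 37.2969005 − 36.95658 = 0.3403205 u
E_B = 0.3403205 × 931.5 = 317.009 MeV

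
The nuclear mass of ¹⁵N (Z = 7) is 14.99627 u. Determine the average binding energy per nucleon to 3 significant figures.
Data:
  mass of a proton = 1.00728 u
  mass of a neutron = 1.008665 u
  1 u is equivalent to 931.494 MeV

7.70 MeV/nucleon

Total constituent mass: 7 × 1.00728 + 8 × 1.008665 = 15.120280 u
Δm = 15.120280 − 14.99627 = 0.124010 u
Binding energy = Δm·c² = 0.124010 × 931.494 MeV/u = 115.515 MeV
Per nucleon: 115.515 / 15 = 7.701 MeV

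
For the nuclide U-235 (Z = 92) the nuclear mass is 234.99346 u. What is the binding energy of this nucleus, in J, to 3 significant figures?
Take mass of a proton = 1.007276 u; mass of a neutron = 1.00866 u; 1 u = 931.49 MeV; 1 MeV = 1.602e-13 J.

The nucleus contains 92 protons and 235 − 92 = 143 neutrons.
Mass of separated nucleons = 92(1.007276) + 143(1.00866) = 92.669392 + 144.23838 = 236.907772 u
Δm = 236.907772 − 234.99346 = 1.914312 u
E_B = 1.914312 × 931.49 = 1783.16 MeV
In joules: 1783.16 MeV × 1.602e-13 J/MeV = 2.8566e-10 J

2.86e-10 J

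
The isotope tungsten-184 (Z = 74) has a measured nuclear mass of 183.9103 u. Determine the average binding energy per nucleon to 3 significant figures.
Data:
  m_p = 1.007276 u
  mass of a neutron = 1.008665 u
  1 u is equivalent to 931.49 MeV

8.01 MeV/nucleon

Mass of separated nucleons = 74(1.007276) + 110(1.008665) = 74.538424 + 110.953150 = 185.491574 u
Δm = 185.491574 − 183.9103 = 1.581274 u
Converting to energy: 1.581274 u × 931.49 MeV/u = 1472.94 MeV
BE/A = 1472.94 MeV / 184 = 8.005 MeV/nucleon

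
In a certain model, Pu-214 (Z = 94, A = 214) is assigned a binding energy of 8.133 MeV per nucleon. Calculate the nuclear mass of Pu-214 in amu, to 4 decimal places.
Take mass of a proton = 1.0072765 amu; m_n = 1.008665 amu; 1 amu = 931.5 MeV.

Total binding energy = 214 × 8.133 = 1740.462 MeV
Mass defect = 1740.462 MeV / (931.5 MeV/amu) = 1.868451 amu
Constituent mass = 94(1.0072765) + 120(1.008665) = 215.7237910 amu
Nuclear mass = 215.7237910 − 1.868451 = 213.8553400 amu ≈ 213.8553 amu (to 4 decimal places)

213.8553 amu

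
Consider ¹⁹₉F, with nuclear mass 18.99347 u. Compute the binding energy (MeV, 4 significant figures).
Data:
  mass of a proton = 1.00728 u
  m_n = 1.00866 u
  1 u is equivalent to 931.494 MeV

Z = 9, so N = A − Z = 19 − 9 = 10.
Mass of separated nucleons = 9(1.00728) + 10(1.00866) = 9.06552 + 10.08660 = 19.15212 u
Mass defect Δm = 19.15212 − 18.99347 = 0.15865 u
Binding energy = Δm·c² = 0.15865 × 931.494 MeV/u = 147.782 MeV

147.8 MeV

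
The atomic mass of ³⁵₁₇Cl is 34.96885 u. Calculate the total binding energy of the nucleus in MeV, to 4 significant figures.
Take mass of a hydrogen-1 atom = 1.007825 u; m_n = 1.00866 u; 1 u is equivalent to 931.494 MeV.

298.1 MeV

Mass of separated nucleons = 17(1.007825) + 18(1.00866) = 17.133025 + 18.15588 = 35.288905 u
Mass defect Δm = 35.288905 − 34.96885 = 0.320055 u
E_B = 0.320055 × 931.494 = 298.129 MeV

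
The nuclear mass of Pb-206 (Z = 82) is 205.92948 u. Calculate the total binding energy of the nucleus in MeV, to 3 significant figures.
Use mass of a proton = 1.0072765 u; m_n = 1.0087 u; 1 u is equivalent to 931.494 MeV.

The nucleus contains 82 protons and 206 − 82 = 124 neutrons.
Σm = 82·m_p + 124·m_n = 82.5966730 + 125.0788 = 207.6754730 u
The mass defect is 207.6754730 − 205.92948 = 1.7459930 u.
Binding energy = Δm·c² = 1.7459930 × 931.494 MeV/u = 1626.38 MeV

1630 MeV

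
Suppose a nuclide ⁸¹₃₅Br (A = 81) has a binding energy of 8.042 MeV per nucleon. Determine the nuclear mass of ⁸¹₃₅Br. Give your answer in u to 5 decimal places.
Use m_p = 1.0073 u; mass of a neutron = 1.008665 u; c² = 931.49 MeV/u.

80.95478 u

Total binding energy = 81 × 8.042 = 651.402 MeV
Mass defect = 651.402 MeV / (931.49 MeV/u) = 0.6993119 u
Constituent mass = 35(1.0073) + 46(1.008665) = 81.654090 u
Nuclear mass = 81.654090 − 0.6993119 = 80.9547781 u ≈ 80.95478 u (to 5 decimal places)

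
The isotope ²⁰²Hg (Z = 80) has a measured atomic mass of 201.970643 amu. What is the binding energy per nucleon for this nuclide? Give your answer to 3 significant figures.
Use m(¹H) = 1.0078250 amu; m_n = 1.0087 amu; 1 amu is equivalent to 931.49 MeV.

Mass of separated nucleons = 80(1.0078250) + 122(1.0087) = 80.6260000 + 123.0614 = 203.6874000 amu
Mass defect Δm = 203.6874000 − 201.970643 = 1.7167570 amu
E_B = 1.7167570 × 931.49 = 1599.14 MeV
Per nucleon: 1599.14 / 202 = 7.917 MeV

7.92 MeV/nucleon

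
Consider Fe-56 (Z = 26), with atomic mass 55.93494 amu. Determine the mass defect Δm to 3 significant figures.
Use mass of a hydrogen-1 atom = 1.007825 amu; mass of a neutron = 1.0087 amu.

With 26 protons and 30 neutrons (A = 56):
Σm = 26·m(¹H) + 30·m_n = 26.203450 + 30.2610 = 56.464450 amu
The mass defect is 56.464450 − 55.93494 = 0.529510 amu.

0.530 amu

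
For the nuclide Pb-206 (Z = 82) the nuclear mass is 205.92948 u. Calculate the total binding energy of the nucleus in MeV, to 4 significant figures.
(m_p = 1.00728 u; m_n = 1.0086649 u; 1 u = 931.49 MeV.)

Mass of separated nucleons = 82(1.00728) + 124(1.0086649) = 82.59696 + 125.0744476 = 207.6714076 u
Mass defect Δm = 207.6714076 − 205.92948 = 1.7419276 u
Converting to energy: 1.7419276 u × 931.49 MeV/u = 1622.59 MeV

1623 MeV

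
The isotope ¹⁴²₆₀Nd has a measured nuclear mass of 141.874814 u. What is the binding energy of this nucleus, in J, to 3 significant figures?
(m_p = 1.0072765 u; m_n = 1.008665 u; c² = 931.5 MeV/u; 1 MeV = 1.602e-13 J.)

1.90e-10 J

Z = 60, so N = A − Z = 142 − 60 = 82.
Total constituent mass: 60 × 1.0072765 + 82 × 1.008665 = 143.1471200 u
Δm = 143.1471200 − 141.874814 = 1.2723060 u
Binding energy = Δm·c² = 1.2723060 × 931.5 MeV/u = 1185.15 MeV
In joules: 1185.15 MeV × 1.602e-13 J/MeV = 1.8986e-10 J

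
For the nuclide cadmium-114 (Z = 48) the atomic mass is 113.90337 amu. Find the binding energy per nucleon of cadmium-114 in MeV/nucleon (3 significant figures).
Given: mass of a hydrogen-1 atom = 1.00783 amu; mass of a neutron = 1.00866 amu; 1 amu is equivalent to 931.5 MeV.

8.53 MeV/nucleon

Mass of separated nucleons = 48(1.00783) + 66(1.00866) = 48.37584 + 66.57156 = 114.94740 amu
Δm = 114.94740 − 113.90337 = 1.04403 amu
Binding energy = Δm·c² = 1.04403 × 931.5 MeV/amu = 972.514 MeV
Per nucleon: 972.514 / 114 = 8.531 MeV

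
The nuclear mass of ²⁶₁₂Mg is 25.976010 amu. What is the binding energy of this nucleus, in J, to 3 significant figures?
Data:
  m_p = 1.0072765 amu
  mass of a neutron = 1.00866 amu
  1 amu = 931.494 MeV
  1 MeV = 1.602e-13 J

3.47e-11 J

Σm = 12·m_p + 14·m_n = 12.0873180 + 14.12124 = 26.2085580 amu
The mass defect is 26.2085580 − 25.976010 = 0.2325480 amu.
E_B = 0.2325480 × 931.494 = 216.617 MeV
In joules: 216.617 MeV × 1.602e-13 J/MeV = 3.4702e-11 J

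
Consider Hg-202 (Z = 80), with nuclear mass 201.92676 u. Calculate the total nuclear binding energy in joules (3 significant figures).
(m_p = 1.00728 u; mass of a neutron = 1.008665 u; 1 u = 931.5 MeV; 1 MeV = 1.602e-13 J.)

Σm = 80·m_p + 122·m_n = 80.58240 + 123.057130 = 203.639530 u
The mass defect is 203.639530 − 201.92676 = 1.712770 u.
Converting to energy: 1.712770 u × 931.5 MeV/u = 1595.45 MeV
In joules: 1595.45 MeV × 1.602e-13 J/MeV = 2.5559e-10 J

2.56e-10 J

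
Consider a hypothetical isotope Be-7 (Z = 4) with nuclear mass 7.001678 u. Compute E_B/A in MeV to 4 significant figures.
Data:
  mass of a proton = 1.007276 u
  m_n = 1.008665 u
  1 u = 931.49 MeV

Total constituent mass: 4 × 1.007276 + 3 × 1.008665 = 7.055099 u
Δm = 7.055099 − 7.001678 = 0.053421 u
Converting to energy: 0.053421 u × 931.49 MeV/u = 49.7611 MeV
Dividing by A = 7 gives 7.109 MeV per nucleon.

7.109 MeV/nucleon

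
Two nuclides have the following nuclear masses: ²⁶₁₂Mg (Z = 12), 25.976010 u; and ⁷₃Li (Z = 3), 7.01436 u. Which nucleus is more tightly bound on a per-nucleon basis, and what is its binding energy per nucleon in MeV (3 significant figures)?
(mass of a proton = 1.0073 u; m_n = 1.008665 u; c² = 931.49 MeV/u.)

²⁶₁₂Mg: Σm = 12(1.0073) + 14(1.008665) = 26.208910 u; Δm = 0.232900 u; E_B = 216.94 MeV; E_B/A = 8.344 MeV
⁷₃Li: Σm = 3(1.0073) + 4(1.008665) = 7.056560 u; Δm = 0.042200 u; E_B = 39.309 MeV; E_B/A = 5.616 MeV
²⁶₁₂Mg has the higher binding energy per nucleon, so it is the more tightly bound nucleus.

²⁶₁₂Mg; 8.34 MeV/nucleon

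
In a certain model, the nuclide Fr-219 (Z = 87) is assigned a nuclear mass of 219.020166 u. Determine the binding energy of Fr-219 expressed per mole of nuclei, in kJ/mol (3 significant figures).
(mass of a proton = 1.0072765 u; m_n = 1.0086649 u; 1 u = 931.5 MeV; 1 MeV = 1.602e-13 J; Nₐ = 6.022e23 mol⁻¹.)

1.58e+11 kJ/mol

Total constituent mass: 87 × 1.0072765 + 132 × 1.0086649 = 220.7768223 u
Δm = 220.7768223 − 219.020166 = 1.7566563 u
Converting to energy: 1.7566563 u × 931.5 MeV/u = 1636.33 MeV
Per nucleus in joules: 1636.33 MeV × 1.602e-13 J/MeV = 2.6214e-10 J
Per mole: 2.6214e-10 J × 6.022e23 mol⁻¹ = 1.5786e+14 J/mol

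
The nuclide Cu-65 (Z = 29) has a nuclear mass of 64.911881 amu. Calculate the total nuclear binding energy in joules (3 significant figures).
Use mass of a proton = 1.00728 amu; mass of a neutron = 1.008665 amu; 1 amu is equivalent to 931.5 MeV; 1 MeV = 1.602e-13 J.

9.12e-11 J

Z = 29, so N = A − Z = 65 − 29 = 36.
Σm = 29·m_p + 36·m_n = 29.21112 + 36.311940 = 65.523060 amu
The mass defect is 65.523060 − 64.911881 = 0.611179 amu.
Converting to energy: 0.611179 amu × 931.5 MeV/amu = 569.313 MeV
In joules: 569.313 MeV × 1.602e-13 J/MeV = 9.1204e-11 J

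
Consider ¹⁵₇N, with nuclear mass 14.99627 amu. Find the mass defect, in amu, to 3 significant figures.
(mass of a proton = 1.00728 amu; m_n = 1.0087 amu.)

The nucleus contains 7 protons and 15 − 7 = 8 neutrons.
Total constituent mass: 7 × 1.00728 + 8 × 1.0087 = 15.12056 amu
Mass defect Δm = 15.12056 − 14.99627 = 0.12429 amu

0.124 amu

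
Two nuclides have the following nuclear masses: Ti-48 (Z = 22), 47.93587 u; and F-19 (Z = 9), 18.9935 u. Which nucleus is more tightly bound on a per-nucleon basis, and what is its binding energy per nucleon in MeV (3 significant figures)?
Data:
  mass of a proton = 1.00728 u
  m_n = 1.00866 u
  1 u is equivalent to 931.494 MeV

Ti-48: Σm = 22(1.00728) + 26(1.00866) = 48.38532 u; Δm = 0.44945 u; E_B = 418.66 MeV; E_B/A = 8.722 MeV
F-19: Σm = 9(1.00728) + 10(1.00866) = 19.15212 u; Δm = 0.15862 u; E_B = 147.754 MeV; E_B/A = 7.777 MeV
Ti-48 has the higher binding energy per nucleon, so it is the more tightly bound nucleus.

Ti-48; 8.72 MeV/nucleon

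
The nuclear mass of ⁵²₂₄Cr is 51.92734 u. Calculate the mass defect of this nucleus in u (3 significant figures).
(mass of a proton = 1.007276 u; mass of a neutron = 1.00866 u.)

Σm = 24·m_p + 28·m_n = 24.174624 + 28.24248 = 52.417104 u
The mass defect is 52.417104 − 51.92734 = 0.489764 u.

0.490 u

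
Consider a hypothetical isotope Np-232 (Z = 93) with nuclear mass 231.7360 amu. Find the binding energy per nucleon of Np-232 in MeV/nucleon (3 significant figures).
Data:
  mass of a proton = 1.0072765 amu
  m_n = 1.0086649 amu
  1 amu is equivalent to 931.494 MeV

With 93 protons and 139 neutrons (A = 232):
Σm = 93·m_p + 139·m_n = 93.6767145 + 140.2044211 = 233.8811356 amu
Mass defect Δm = 233.8811356 − 231.7360 = 2.1451356 amu
Converting to energy: 2.1451356 amu × 931.494 MeV/amu = 1998.18 MeV
Per nucleon: 1998.18 / 232 = 8.613 MeV

8.61 MeV/nucleon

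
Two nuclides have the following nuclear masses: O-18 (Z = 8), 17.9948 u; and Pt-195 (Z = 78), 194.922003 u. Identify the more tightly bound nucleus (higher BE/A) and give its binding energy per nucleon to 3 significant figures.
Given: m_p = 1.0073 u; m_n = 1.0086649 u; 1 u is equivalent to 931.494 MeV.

O-18: Σm = 8(1.0073) + 10(1.0086649) = 18.1450490 u; Δm = 0.1502490 u; E_B = 139.956 MeV; E_B/A = 7.775 MeV
Pt-195: Σm = 78(1.0073) + 117(1.0086649) = 196.5831933 u; Δm = 1.6611903 u; E_B = 1547.4 MeV; E_B/A = 7.935 MeV
Pt-195 has the higher binding energy per nucleon, so it is the more tightly bound nucleus.

Pt-195; 7.94 MeV/nucleon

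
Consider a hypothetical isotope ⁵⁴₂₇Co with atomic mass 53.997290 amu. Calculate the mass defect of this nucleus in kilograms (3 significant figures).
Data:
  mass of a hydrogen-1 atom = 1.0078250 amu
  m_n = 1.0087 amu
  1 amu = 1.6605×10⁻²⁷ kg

7.45e-28 kg

Σm = 27·m(¹H) + 27·m_n = 27.2112750 + 27.2349 = 54.4461750 amu
Mass defect Δm = 54.4461750 − 53.997290 = 0.4488850 amu
In SI units: 0.4488850 amu × 1.6605×10⁻²⁷ kg/amu = 7.4537e-28 kg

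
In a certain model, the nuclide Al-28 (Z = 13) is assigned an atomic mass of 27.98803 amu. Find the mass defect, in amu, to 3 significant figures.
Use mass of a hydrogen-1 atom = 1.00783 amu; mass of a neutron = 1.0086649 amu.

Z = 13, so N = A − Z = 28 − 13 = 15.
Mass of separated nucleons = 13(1.00783) + 15(1.0086649) = 13.10179 + 15.1299735 = 28.2317635 amu
Mass defect Δm = 28.2317635 − 27.98803 = 0.2437335 amu

0.244 amu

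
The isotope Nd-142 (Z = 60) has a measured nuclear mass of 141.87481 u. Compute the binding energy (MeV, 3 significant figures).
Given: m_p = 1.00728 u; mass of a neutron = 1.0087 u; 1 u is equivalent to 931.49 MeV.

Z = 60, so N = A − Z = 142 − 60 = 82.
Mass of separated nucleons = 60(1.00728) + 82(1.0087) = 60.43680 + 82.7134 = 143.15020 u
The mass defect is 143.15020 − 141.87481 = 1.27539 u.
Converting to energy: 1.27539 u × 931.49 MeV/u = 1188.01 MeV

1190 MeV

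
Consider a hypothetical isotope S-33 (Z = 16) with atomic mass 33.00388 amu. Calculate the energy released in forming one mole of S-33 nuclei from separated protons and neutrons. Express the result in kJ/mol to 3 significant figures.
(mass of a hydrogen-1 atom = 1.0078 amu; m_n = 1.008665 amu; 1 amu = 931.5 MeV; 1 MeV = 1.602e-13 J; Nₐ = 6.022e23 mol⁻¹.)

2.41e+10 kJ/mol

Mass of separated nucleons = 16(1.0078) + 17(1.008665) = 16.1248 + 17.147305 = 33.272105 amu
Mass defect Δm = 33.272105 − 33.00388 = 0.268225 amu
E_B = 0.268225 × 931.5 = 249.852 MeV
Per nucleus in joules: 249.852 MeV × 1.602e-13 J/MeV = 4.0026e-11 J
Per mole: 4.0026e-11 J × 6.022e23 mol⁻¹ = 2.4104e+13 J/mol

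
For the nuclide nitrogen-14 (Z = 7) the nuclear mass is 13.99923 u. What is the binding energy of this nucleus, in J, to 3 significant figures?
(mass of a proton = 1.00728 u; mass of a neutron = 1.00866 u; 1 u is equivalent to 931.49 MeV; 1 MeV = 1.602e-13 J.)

1.68e-11 J

The nucleus contains 7 protons and 14 − 7 = 7 neutrons.
Mass of separated nucleons = 7(1.00728) + 7(1.00866) = 7.05096 + 7.06062 = 14.11158 u
The mass defect is 14.11158 − 13.99923 = 0.11235 u.
Binding energy = Δm·c² = 0.11235 × 931.49 MeV/u = 104.653 MeV
In joules: 104.653 MeV × 1.602e-13 J/MeV = 1.6765e-11 J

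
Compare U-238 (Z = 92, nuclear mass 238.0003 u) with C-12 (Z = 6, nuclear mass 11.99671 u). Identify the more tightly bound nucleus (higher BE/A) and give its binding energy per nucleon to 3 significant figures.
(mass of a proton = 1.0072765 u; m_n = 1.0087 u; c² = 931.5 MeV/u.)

C-12; 7.70 MeV/nucleon

U-238: Σm = 92(1.0072765) + 146(1.0087) = 239.9396380 u; Δm = 1.9393380 u; E_B = 1806.5 MeV; E_B/A = 7.590 MeV
C-12: Σm = 6(1.0072765) + 6(1.0087) = 12.0958590 u; Δm = 0.0991490 u; E_B = 92.357 MeV; E_B/A = 7.696 MeV
C-12 has the higher binding energy per nucleon, so it is the more tightly bound nucleus.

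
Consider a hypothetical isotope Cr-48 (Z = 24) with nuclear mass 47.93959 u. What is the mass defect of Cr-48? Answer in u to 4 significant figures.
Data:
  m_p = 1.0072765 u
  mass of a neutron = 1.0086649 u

0.4430 u

Total constituent mass: 24 × 1.0072765 + 24 × 1.0086649 = 48.3825936 u
Δm = 48.3825936 − 47.93959 = 0.4430036 u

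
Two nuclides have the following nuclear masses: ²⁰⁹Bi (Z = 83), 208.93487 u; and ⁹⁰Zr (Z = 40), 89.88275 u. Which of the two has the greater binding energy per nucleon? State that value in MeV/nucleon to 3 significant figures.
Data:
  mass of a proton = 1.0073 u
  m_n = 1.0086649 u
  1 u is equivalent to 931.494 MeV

²⁰⁹Bi: Σm = 83(1.0073) + 126(1.0086649) = 210.6976774 u; Δm = 1.7628074 u; E_B = 1642.04 MeV; E_B/A = 7.857 MeV
⁹⁰Zr: Σm = 40(1.0073) + 50(1.0086649) = 90.7252450 u; Δm = 0.8424950 u; E_B = 784.78 MeV; E_B/A = 8.720 MeV
⁹⁰Zr has the higher binding energy per nucleon, so it is the more tightly bound nucleus.

⁹⁰Zr; 8.72 MeV/nucleon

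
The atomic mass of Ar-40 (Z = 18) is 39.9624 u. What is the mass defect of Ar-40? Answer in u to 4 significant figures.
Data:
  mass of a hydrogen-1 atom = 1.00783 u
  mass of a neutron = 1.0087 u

Σm = 18·m(¹H) + 22·m_n = 18.14094 + 22.1914 = 40.33234 u
Mass defect Δm = 40.33234 − 39.9624 = 0.36994 u

0.3699 u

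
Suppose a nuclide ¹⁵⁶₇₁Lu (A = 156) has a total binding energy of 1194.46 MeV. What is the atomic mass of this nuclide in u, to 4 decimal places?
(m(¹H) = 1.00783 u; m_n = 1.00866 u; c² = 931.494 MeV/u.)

Mass defect = 1194.46 MeV / (931.494 MeV/u) = 1.282306 u
Constituent mass = 71(1.00783) + 85(1.00866) = 157.29203 u
Atomic mass = 157.29203 − 1.282306 = 156.009724 u ≈ 156.0097 u (to 4 decimal places)

156.0097 u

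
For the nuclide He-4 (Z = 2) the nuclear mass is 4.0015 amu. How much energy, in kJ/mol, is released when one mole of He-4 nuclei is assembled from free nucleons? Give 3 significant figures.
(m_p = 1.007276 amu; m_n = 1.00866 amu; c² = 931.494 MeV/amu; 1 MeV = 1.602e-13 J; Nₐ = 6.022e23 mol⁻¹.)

2.73e+09 kJ/mol

With 2 protons and 2 neutrons (A = 4):
Total constituent mass: 2 × 1.007276 + 2 × 1.00866 = 4.031872 amu
The mass defect is 4.031872 − 4.0015 = 0.030372 amu.
E_B = 0.030372 × 931.494 = 28.2913 MeV
Per nucleus in joules: 28.2913 MeV × 1.602e-13 J/MeV = 4.5323e-12 J
Per mole: 4.5323e-12 J × 6.022e23 mol⁻¹ = 2.7294e+12 J/mol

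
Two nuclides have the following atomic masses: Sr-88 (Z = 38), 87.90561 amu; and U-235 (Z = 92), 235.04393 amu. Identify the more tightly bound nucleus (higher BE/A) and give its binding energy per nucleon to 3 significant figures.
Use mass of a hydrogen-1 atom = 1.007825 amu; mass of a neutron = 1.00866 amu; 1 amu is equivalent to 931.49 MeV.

Sr-88: Σm = 38(1.007825) + 50(1.00866) = 88.730350 amu; Δm = 0.824740 amu; E_B = 768.24 MeV; E_B/A = 8.730 MeV
U-235: Σm = 92(1.007825) + 143(1.00866) = 236.958280 amu; Δm = 1.914350 amu; E_B = 1783.2 MeV; E_B/A = 7.588 MeV
Sr-88 has the higher binding energy per nucleon, so it is the more tightly bound nucleus.

Sr-88; 8.73 MeV/nucleon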